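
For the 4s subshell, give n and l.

n = 4, l = 0

The leading integer gives n = 4; the letter 's' means l = 0.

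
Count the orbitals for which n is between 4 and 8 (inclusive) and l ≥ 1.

185

Treat each shell separately and count matching orbitals:
n=4 → 15; n=5 → 24; n=6 → 35; n=7 → 48; n=8 → 63.
Total orbitals: 15 + 24 + 35 + 48 + 63 = 185.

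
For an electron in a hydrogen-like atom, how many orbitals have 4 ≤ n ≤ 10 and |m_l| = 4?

42

Treat each shell separately and count matching orbitals:
n=5 → 2; n=6 → 4; n=7 → 6; n=8 → 8; n=9 → 10; n=10 → 12.
Total orbitals: 2 + 4 + 6 + 8 + 10 + 12 = 42.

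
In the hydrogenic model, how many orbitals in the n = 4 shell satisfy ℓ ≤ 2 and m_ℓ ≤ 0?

6

With n = 4 the allowed ℓ are 0, 1, …, 3.
Per ℓ-value: ℓ=0 → 1; ℓ=1 → 2; ℓ=2 → 3.
Total orbitals: 1 + 2 + 3 = 6.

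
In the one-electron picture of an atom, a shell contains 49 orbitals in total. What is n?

n² = 49 ⇒ n = 7.

n = 7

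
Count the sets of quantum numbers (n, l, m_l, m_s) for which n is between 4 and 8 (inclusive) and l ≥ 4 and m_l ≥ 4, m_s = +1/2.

Treat each shell separately and count matching orbitals:
n=5 → 1; n=6 → 3; n=7 → 6; n=8 → 10.
Orbitals: 1 + 3 + 6 + 10 = 20. With m_s fixed to +1/2 there is one state per orbital, so 20 states.

20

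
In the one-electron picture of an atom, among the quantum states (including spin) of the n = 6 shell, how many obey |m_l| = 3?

12

With n = 6 the allowed l are 0, 1, …, 5.
Orbitals with |m_l| = 3, by l: l=3 → 2; l=4 → 2; l=5 → 2.
Orbitals: 2 + 2 + 2 = 6. Each orbital carries two spin states, so 6 × 2 = 12 states.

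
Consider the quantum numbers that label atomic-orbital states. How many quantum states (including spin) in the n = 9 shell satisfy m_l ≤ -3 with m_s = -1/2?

21

Go through l = 0, …, 8 (the values permitted for n = 9).
Per l-value: l=3 → 1; l=4 → 2; l=5 → 3; l=6 → 4; l=7 → 5; l=8 → 6.
Orbitals: 1 + 2 + 3 + 4 + 5 + 6 = 21. With m_s fixed to a single value there is one state per orbital, giving 21 states.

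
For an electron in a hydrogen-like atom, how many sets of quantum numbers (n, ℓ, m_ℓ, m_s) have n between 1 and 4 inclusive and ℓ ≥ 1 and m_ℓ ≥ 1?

20

Work shell by shell — for each n, count the (ℓ, m_ℓ) pairs that satisfy ℓ ≥ 1 and m_ℓ ≥ 1:
n=2 → 1; n=3 → 3; n=4 → 6.
Orbitals: 1 + 3 + 6 = 10. Including both spin states (m_s = ±1/2) gives 2 × 10 = 20 states.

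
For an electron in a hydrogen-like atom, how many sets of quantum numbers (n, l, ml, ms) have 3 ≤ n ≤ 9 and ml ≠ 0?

476

Per-shell orbital counts meeting the constraint:
n=3 → 6; n=4 → 12; n=5 → 20; n=6 → 30; n=7 → 42; n=8 → 56; n=9 → 72.
Orbitals: 6 + 12 + 20 + 30 + 42 + 56 + 72 = 238. Including both spin states (ms = ±1/2) gives 2 × 238 = 476 states.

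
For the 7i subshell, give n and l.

The leading integer gives n = 7; the letter 'i' means l = 6.

n = 7, l = 6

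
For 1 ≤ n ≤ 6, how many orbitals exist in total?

91

Total orbitals = 1² + 2² + 3² + 4² + 5² + 6² = 91.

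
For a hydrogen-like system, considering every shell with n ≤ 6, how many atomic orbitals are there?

Total orbitals = 1² + 2² + 3² + 4² + 5² + 6² = 91.

91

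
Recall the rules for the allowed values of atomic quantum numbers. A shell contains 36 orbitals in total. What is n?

n² = 36 ⇒ n = 6.

n = 6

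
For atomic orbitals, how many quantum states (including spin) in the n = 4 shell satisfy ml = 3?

2

For n = 4, l ranges over 0 … 3.
Contributions: l=3 → 1.
Orbitals: 1. Each orbital carries two spin states, so 1 × 2 = 2 states.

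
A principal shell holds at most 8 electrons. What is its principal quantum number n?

n = 2

2n² = 8 ⇒ n² = 4 ⇒ n = 2.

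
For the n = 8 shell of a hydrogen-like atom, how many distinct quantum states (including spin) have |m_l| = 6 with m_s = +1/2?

The n = 8 shell has l = 0 through 7; check each.
Orbitals with |m_l| = 6, by l: l=6 → 2; l=7 → 2.
Orbitals: 2 + 2 = 4. With m_s fixed to a single value there is one state per orbital, giving 4 states.

4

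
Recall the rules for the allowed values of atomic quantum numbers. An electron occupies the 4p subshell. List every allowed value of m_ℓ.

The 4p subshell has ℓ = 1, and m_ℓ takes every integer from −ℓ to +ℓ. With ℓ = 1 that gives the 3 values -1, 0, 1.

-1, 0, 1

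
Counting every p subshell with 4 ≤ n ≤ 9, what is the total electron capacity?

36

A p subshell (l = 1) exists for every n ≥ 2, so shells n = 4, 5, 6, 7, 8, 9 each contribute one — 6 subshells.
Since each p subshell holds 2(2·1+1) = 6 electrons, the total is 6 × 6 = 36.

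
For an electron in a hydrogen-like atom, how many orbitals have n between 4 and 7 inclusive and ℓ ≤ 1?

16

For each n in the range, tally the orbitals obeying ℓ ≤ 1:
n=4 → 4; n=5 → 4; n=6 → 4; n=7 → 4.
Total orbitals: 4 + 4 + 4 + 4 = 16.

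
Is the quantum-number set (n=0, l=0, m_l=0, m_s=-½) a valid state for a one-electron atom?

No

The principal quantum number must be a positive integer (n ≥ 1), but here n = 0.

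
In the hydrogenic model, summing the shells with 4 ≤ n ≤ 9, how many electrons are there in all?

Shell n has n² orbitals: 4²=16 + 5²=25 + 6²=36 + 7²=49 + 8²=64 + 9²=81 = 271 orbitals.
Two spin states per orbital: 2 × 271 = 542 electrons.

542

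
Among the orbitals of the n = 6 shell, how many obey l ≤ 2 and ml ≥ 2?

Per l-value: l=2 → 1.
Total orbitals: 1.

1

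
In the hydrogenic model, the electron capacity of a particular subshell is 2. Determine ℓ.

ℓ = 0

2(2ℓ+1) = 2 ⇒ 2ℓ+1 = 1 ⇒ ℓ = 0.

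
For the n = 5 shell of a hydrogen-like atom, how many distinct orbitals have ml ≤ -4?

With n = 5 the allowed l are 0, 1, …, 4.
Orbitals with ml ≤ -4, by l: l=4 → 1.
Total orbitals: 1.

1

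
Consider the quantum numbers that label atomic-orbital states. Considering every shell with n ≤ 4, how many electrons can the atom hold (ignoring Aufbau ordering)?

60

Total orbitals = 1² + 2² + 3² + 4² = 30. Doubling for spin gives 60 electrons.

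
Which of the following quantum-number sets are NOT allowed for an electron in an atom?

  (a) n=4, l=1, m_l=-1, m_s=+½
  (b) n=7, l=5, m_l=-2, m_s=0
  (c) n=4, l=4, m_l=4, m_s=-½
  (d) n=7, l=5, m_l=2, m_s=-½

(b) and (c)

(b) has m_s = 0, but an electron's spin must be ±1/2.
(c) has l = 4 ≥ n = 4, violating 0 ≤ l ≤ n−1.
The remaining sets (a), (d) satisfy all four rules.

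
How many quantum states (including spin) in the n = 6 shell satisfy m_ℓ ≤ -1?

For n = 6, ℓ ranges over 0 … 5.
Contributions: ℓ=1 → 1; ℓ=2 → 2; ℓ=3 → 3; ℓ=4 → 4; ℓ=5 → 5.
Orbitals: 1 + 2 + 3 + 4 + 5 = 15. Each orbital carries two spin states, so 15 × 2 = 30 states.

30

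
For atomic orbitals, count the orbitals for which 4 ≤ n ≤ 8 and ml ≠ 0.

160

Per-shell orbital counts meeting the constraint:
n=4 → 12; n=5 → 20; n=6 → 30; n=7 → 42; n=8 → 56.
Total orbitals: 12 + 20 + 30 + 42 + 56 = 160.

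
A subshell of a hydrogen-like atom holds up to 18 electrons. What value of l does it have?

l = 4

2(2l+1) = 18 ⇒ 2l+1 = 9 ⇒ l = 4.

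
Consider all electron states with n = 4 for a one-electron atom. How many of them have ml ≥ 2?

Go through l = 0, …, 3 (the values permitted for n = 4).
Orbitals with ml ≥ 2, by l: l=2 → 1; l=3 → 2.
Orbitals: 1 + 2 = 3. Each orbital carries two spin states, so 3 × 2 = 6 states.

6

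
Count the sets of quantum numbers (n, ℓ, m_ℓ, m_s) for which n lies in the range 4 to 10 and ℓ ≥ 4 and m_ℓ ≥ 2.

Go shell by shell, enumerating (ℓ, m_ℓ) with ℓ ≥ 4 and m_ℓ ≥ 2:
n=5 → 3; n=6 → 7; n=7 → 12; n=8 → 18; n=9 → 25; n=10 → 33.
Orbitals: 3 + 7 + 12 + 18 + 25 + 33 = 98. Including both spin states (m_s = ±1/2) gives 2 × 98 = 196 states.

196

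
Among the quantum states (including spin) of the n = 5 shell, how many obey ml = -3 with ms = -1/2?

The n = 5 shell has l = 0 through 4; check each.
Contributions: l=3 → 1; l=4 → 1.
Orbitals: 1 + 1 = 2. With ms fixed to a single value there is one state per orbital, giving 2 states.

2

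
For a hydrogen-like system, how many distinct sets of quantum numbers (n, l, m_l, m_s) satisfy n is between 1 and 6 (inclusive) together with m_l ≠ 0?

140

Count contributing orbitals for each principal shell:
n=2 → 2; n=3 → 6; n=4 → 12; n=5 → 20; n=6 → 30.
Orbitals: 2 + 6 + 12 + 20 + 30 = 70. Including both spin states (m_s = ±1/2) gives 2 × 70 = 140 states.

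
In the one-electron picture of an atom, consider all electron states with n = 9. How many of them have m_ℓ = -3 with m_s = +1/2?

Go through ℓ = 0, …, 8 (the values permitted for n = 9).
The (ℓ, m_ℓ) pairs meeting m_ℓ = -3 give: ℓ=3 → 1; ℓ=4 → 1; ℓ=5 → 1; ℓ=6 → 1; ℓ=7 → 1; ℓ=8 → 1.
Orbitals: 1 + 1 + 1 + 1 + 1 + 1 = 6. With m_s fixed to a single value there is one state per orbital, giving 6 states.

6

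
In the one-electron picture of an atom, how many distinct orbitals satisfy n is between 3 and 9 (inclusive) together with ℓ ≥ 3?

For each n in the range, tally the orbitals obeying ℓ ≥ 3:
n=4 → 7; n=5 → 16; n=6 → 27; n=7 → 40; n=8 → 55; n=9 → 72.
Total orbitals: 7 + 16 + 27 + 40 + 55 + 72 = 217.

217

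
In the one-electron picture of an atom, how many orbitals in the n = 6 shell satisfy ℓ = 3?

7

With n = 6 the allowed ℓ are 0, 1, …, 5.
Orbitals with ℓ = 3, by ℓ: ℓ=3 → 7.
Total orbitals: 7.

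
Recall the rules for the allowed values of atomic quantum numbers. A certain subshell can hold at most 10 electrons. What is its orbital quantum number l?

2(2l+1) = 10 ⇒ 2l+1 = 5 ⇒ l = 2.

l = 2 (d)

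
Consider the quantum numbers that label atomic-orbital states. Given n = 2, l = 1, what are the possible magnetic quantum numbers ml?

-1, 0, 1

ml takes every integer from −l to +l. With l = 1 that gives the 3 values -1, 0, 1.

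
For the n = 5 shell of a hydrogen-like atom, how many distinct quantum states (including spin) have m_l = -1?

8

For n = 5, l ranges over 0 … 4.
Contributions: l=1 → 1; l=2 → 1; l=3 → 1; l=4 → 1.
Orbitals: 1 + 1 + 1 + 1 = 4. Each orbital carries two spin states, so 4 × 2 = 8 states.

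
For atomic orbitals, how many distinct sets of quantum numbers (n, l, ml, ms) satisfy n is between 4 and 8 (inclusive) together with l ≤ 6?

Treat each shell separately and count matching orbitals:
n=4 → 16; n=5 → 25; n=6 → 36; n=7 → 49; n=8 → 49.
Orbitals: 16 + 25 + 36 + 49 + 49 = 175. Including both spin states (ms = ±1/2) gives 2 × 175 = 350 states.

350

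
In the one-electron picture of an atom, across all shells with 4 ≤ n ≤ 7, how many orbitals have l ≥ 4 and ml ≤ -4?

10

Per-shell orbital counts meeting the constraint:
n=5 → 1; n=6 → 3; n=7 → 6.
Total orbitals: 1 + 3 + 6 = 10.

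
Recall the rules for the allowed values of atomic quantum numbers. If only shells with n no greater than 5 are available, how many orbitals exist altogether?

Total orbitals = 1² + 2² + 3² + 4² + 5² = 55.

55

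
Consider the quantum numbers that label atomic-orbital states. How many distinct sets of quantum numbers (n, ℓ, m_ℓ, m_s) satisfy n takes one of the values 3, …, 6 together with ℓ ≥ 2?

140

Work shell by shell — for each n, count the (ℓ, m_ℓ) pairs that satisfy ℓ ≥ 2:
n=3 → 5; n=4 → 12; n=5 → 21; n=6 → 32.
Orbitals: 5 + 12 + 21 + 32 = 70. Including both spin states (m_s = ±1/2) gives 2 × 70 = 140 states.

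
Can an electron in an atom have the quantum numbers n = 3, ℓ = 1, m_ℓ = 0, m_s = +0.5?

Yes

n = 3 is a positive integer. ℓ = 1 satisfies 0 ≤ ℓ ≤ n−1 = 2. m_ℓ = 0 lies in the range −ℓ … +ℓ (here −1 … 1). m_s = +1/2 is one of ±1/2.
All four constraints are satisfied.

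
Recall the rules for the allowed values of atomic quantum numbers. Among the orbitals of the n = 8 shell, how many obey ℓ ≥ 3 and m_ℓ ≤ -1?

25

For n = 8, ℓ ranges over 0 … 7.
The (ℓ, m_ℓ) pairs meeting ℓ ≥ 3 and m_ℓ ≤ -1 give: ℓ=3 → 3; ℓ=4 → 4; ℓ=5 → 5; ℓ=6 → 6; ℓ=7 → 7.
Total orbitals: 3 + 4 + 5 + 6 + 7 = 25.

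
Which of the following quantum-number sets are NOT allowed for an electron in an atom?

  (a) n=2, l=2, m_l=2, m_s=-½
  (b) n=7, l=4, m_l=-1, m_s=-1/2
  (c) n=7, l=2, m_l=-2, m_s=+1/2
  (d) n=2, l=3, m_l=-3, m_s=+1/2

(a) has l = 2 ≥ n = 2, violating 0 ≤ l ≤ n−1.
(d) has l = 3 ≥ n = 2, violating 0 ≤ l ≤ n−1.
The remaining sets (b), (c) satisfy all four rules.

(a) and (d)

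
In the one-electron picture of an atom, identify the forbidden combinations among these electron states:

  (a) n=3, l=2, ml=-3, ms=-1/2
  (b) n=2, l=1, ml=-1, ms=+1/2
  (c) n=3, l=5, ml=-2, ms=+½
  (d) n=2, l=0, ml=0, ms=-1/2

(a) and (c)

(a) has |ml| = 3 > l = 2, violating −l ≤ ml ≤ l.
(c) has l = 5 ≥ n = 3, violating 0 ≤ l ≤ n−1.
The remaining sets (b), (d) satisfy all four rules.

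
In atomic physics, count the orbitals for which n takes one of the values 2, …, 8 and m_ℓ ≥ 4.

20

Treat each shell separately and count matching orbitals:
n=5 → 1; n=6 → 3; n=7 → 6; n=8 → 10.
Total orbitals: 1 + 3 + 6 + 10 = 20.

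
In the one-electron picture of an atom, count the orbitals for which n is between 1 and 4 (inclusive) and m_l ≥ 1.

Work shell by shell — for each n, count the (l, m_l) pairs that satisfy m_l ≥ 1:
n=2 → 1; n=3 → 3; n=4 → 6.
Total orbitals: 1 + 3 + 6 = 10.

10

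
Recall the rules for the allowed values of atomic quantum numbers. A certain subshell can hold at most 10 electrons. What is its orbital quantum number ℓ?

ℓ = 2 (d)

2(2ℓ+1) = 10 ⇒ 2ℓ+1 = 5 ⇒ ℓ = 2.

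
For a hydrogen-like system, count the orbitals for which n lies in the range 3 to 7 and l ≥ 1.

130

Count contributing orbitals for each principal shell:
n=3 → 8; n=4 → 15; n=5 → 24; n=6 → 35; n=7 → 48.
Total orbitals: 8 + 15 + 24 + 35 + 48 = 130.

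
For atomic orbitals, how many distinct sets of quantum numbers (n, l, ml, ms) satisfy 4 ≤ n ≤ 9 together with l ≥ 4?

Per-shell orbital counts meeting the constraint:
n=5 → 9; n=6 → 20; n=7 → 33; n=8 → 48; n=9 → 65.
Orbitals: 9 + 20 + 33 + 48 + 65 = 175. Including both spin states (ms = ±1/2) gives 2 × 175 = 350 states.

350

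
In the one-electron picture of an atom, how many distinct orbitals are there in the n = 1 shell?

1

The n = 1 shell contains n² = 1² = 1 orbital.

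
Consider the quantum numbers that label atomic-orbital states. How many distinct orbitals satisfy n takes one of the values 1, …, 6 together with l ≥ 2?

70

Work shell by shell — for each n, count the (l, m_l) pairs that satisfy l ≥ 2:
n=3 → 5; n=4 → 12; n=5 → 21; n=6 → 32.
Total orbitals: 5 + 12 + 21 + 32 = 70.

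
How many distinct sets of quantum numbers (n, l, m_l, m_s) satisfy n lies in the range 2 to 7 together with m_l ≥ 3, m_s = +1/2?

20

Go shell by shell, enumerating (l, m_l) with m_l ≥ 3:
n=4 → 1; n=5 → 3; n=6 → 6; n=7 → 10.
Orbitals: 1 + 3 + 6 + 10 = 20. With m_s fixed to +1/2 there is one state per orbital, so 20 states.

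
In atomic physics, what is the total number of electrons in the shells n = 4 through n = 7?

Shell n has n² orbitals: 4²=16 + 5²=25 + 6²=36 + 7²=49 = 126 orbitals.
Two spin states per orbital: 2 × 126 = 252 electrons.

252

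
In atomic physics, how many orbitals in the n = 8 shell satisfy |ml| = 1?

14

The n = 8 shell has l = 0 through 7; check each.
The (l, ml) pairs meeting |ml| = 1 give: l=1 → 2; l=2 → 2; l=3 → 2; l=4 → 2; l=5 → 2; l=6 → 2; l=7 → 2.
Total orbitals: 2 + 2 + 2 + 2 + 2 + 2 + 2 = 14.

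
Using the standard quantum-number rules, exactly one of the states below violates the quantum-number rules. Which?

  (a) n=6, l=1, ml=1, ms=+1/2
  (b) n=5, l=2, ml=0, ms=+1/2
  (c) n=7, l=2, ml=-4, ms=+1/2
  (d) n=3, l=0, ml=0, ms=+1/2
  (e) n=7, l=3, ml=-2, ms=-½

(c)

(c) has |ml| = 4 > l = 2, violating −l ≤ ml ≤ l.
The remaining sets (a), (b), (d), (e) satisfy all four rules.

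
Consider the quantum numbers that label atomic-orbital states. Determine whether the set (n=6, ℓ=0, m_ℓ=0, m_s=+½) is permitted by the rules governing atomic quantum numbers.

Allowed

n = 6 is a positive integer. ℓ = 0 satisfies 0 ≤ ℓ ≤ n−1 = 5. m_ℓ = 0 lies in the range −ℓ … +ℓ (here 0). m_s = +1/2 is one of ±1/2.
All four constraints are satisfied.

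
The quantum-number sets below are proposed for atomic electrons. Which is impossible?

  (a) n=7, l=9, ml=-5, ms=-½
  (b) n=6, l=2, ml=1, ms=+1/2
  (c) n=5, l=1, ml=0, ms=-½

(a) has l = 9 ≥ n = 7, violating 0 ≤ l ≤ n−1.
The remaining sets (b), (c) satisfy all four rules.

(a)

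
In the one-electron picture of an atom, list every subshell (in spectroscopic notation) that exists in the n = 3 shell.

For n = 3, l runs from 0 to 2. In spectroscopic notation l = 0,1,2,… ↔ s,p,d,f,g,h,i, so the subshells are 3s, 3p, 3d.

3s, 3p, 3d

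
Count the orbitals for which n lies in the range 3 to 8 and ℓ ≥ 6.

Go shell by shell, enumerating (ℓ, m_ℓ) with ℓ ≥ 6:
n=7 → 13; n=8 → 28.
Total orbitals: 13 + 28 = 41.

41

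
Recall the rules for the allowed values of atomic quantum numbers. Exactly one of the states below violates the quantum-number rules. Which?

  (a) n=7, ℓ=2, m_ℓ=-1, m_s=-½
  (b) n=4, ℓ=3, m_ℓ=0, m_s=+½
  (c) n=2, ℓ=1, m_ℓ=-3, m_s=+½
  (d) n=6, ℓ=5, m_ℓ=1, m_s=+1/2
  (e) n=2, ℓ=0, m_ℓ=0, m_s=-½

(c)

(c) has |m_ℓ| = 3 > ℓ = 1, violating −ℓ ≤ m_ℓ ≤ ℓ.
The remaining sets (a), (b), (d), (e) satisfy all four rules.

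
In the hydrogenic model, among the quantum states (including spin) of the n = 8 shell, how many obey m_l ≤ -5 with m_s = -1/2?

6

For n = 8, l ranges over 0 … 7.
Contributions: l=5 → 1; l=6 → 2; l=7 → 3.
Orbitals: 1 + 2 + 3 = 6. With m_s fixed to a single value there is one state per orbital, giving 6 states.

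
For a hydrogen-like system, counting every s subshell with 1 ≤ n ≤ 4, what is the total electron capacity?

An s subshell (l = 0) exists for every n ≥ 1, so shells n = 1, 2, 3, 4 each contribute one — 4 subshells.
Since each s subshell holds 2(2·0+1) = 2 electrons, the total is 4 × 2 = 8.

8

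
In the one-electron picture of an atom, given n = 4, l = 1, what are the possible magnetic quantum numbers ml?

ml takes every integer from −l to +l. With l = 1 that gives the 3 values -1, 0, 1.

-1, 0, 1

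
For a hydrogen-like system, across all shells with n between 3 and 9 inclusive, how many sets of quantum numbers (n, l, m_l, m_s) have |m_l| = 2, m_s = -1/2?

56

Count contributing orbitals for each principal shell:
n=3 → 2; n=4 → 4; n=5 → 6; n=6 → 8; n=7 → 10; n=8 → 12; n=9 → 14.
Orbitals: 2 + 4 + 6 + 8 + 10 + 12 + 14 = 56. With m_s fixed to -1/2 there is one state per orbital, so 56 states.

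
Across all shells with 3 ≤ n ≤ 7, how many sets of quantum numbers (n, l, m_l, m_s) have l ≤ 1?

40

Work shell by shell — for each n, count the (l, m_l) pairs that satisfy l ≤ 1:
n=3 → 4; n=4 → 4; n=5 → 4; n=6 → 4; n=7 → 4.
Orbitals: 4 + 4 + 4 + 4 + 4 = 20. Including both spin states (m_s = ±1/2) gives 2 × 20 = 40 states.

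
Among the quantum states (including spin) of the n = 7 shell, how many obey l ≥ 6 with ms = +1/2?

13

Orbitals with l ≥ 6, by l: l=6 → 13.
Orbitals: 13. With ms fixed to a single value there is one state per orbital, giving 13 states.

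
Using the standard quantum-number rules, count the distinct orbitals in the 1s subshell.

A subshell has 2ℓ+1 orbitals; with ℓ = 0, that's 1.

1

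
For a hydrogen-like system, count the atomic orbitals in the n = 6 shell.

36

The n = 6 shell contains n² = 6² = 36 orbitals.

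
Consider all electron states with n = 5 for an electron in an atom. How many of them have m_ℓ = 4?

2

Per ℓ-value: ℓ=4 → 1.
Orbitals: 1. Each orbital carries two spin states, so 1 × 2 = 2 states.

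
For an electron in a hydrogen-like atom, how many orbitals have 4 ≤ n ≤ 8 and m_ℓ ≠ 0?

Go shell by shell, enumerating (ℓ, m_ℓ) with m_ℓ ≠ 0:
n=4 → 12; n=5 → 20; n=6 → 30; n=7 → 42; n=8 → 56.
Total orbitals: 12 + 20 + 30 + 42 + 56 = 160.

160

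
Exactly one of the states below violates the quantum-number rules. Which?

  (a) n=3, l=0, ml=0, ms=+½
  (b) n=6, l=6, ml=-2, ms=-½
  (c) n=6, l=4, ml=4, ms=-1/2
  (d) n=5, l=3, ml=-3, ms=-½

(b)

(b) has l = 6 ≥ n = 6, violating 0 ≤ l ≤ n−1.
The remaining sets (a), (c), (d) satisfy all four rules.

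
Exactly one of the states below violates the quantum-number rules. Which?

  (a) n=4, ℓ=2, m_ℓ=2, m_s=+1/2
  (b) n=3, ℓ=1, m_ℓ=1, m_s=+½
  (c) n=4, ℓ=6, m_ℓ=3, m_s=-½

(c) has ℓ = 6 ≥ n = 4, violating 0 ≤ ℓ ≤ n−1.
The remaining sets (a), (b) satisfy all four rules.

(c)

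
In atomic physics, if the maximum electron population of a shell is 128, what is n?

n = 8

2n² = 128 ⇒ n² = 64 ⇒ n = 8.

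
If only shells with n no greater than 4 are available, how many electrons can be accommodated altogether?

60

Total orbitals = 1² + 2² + 3² + 4² = 30. Doubling for spin gives 60 electrons.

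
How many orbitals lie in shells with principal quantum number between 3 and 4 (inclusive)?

25

Shell n has n² orbitals: 3²=9 + 4²=16 = 25 orbitals.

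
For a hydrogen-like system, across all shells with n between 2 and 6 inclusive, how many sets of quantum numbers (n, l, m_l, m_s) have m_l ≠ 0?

140

For each n in the range, tally the orbitals obeying m_l ≠ 0:
n=2 → 2; n=3 → 6; n=4 → 12; n=5 → 20; n=6 → 30.
Orbitals: 2 + 6 + 12 + 20 + 30 = 70. Including both spin states (m_s = ±1/2) gives 2 × 70 = 140 states.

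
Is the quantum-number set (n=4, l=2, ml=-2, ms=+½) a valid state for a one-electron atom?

n = 4 is a positive integer. l = 2 satisfies 0 ≤ l ≤ n−1 = 3. ml = -2 lies in the range −l … +l (here −2 … 2). ms = +1/2 is one of ±1/2.
All four constraints are satisfied.

Yes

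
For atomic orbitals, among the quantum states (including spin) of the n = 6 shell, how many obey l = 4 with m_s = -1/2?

9

Contributions: l=4 → 9.
Orbitals: 9. With m_s fixed to a single value there is one state per orbital, giving 9 states.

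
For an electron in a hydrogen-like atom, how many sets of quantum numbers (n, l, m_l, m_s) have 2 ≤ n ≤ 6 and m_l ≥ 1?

Work shell by shell — for each n, count the (l, m_l) pairs that satisfy m_l ≥ 1:
n=2 → 1; n=3 → 3; n=4 → 6; n=5 → 10; n=6 → 15.
Orbitals: 1 + 3 + 6 + 10 + 15 = 35. Including both spin states (m_s = ±1/2) gives 2 × 35 = 70 states.

70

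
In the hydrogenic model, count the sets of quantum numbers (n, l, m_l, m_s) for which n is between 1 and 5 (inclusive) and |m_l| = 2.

24

For each n in the range, tally the orbitals obeying |m_l| = 2:
n=3 → 2; n=4 → 4; n=5 → 6.
Orbitals: 2 + 4 + 6 = 12. Including both spin states (m_s = ±1/2) gives 2 × 12 = 24 states.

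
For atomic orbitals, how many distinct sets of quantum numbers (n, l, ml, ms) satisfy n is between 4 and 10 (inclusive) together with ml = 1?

For each n in the range, tally the orbitals obeying ml = 1:
n=4 → 3; n=5 → 4; n=6 → 5; n=7 → 6; n=8 → 7; n=9 → 8; n=10 → 9.
Orbitals: 3 + 4 + 5 + 6 + 7 + 8 + 9 = 42. Including both spin states (ms = ±1/2) gives 2 × 42 = 84 states.

84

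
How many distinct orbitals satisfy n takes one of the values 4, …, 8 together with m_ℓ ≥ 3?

Work shell by shell — for each n, count the (ℓ, m_ℓ) pairs that satisfy m_ℓ ≥ 3:
n=4 → 1; n=5 → 3; n=6 → 6; n=7 → 10; n=8 → 15.
Total orbitals: 1 + 3 + 6 + 10 + 15 = 35.

35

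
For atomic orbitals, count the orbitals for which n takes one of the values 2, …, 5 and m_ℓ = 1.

10

Per-shell orbital counts meeting the constraint:
n=2 → 1; n=3 → 2; n=4 → 3; n=5 → 4.
Total orbitals: 1 + 2 + 3 + 4 = 10.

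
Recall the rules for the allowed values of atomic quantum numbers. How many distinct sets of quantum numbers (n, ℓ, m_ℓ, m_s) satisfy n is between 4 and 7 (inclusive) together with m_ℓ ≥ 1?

104

Treat each shell separately and count matching orbitals:
n=4 → 6; n=5 → 10; n=6 → 15; n=7 → 21.
Orbitals: 6 + 10 + 15 + 21 = 52. Including both spin states (m_s = ±1/2) gives 2 × 52 = 104 states.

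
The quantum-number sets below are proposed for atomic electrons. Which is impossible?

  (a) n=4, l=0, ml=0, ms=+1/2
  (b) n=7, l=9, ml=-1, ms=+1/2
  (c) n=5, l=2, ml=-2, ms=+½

(b)

(b) has l = 9 ≥ n = 7, violating 0 ≤ l ≤ n−1.
The remaining sets (a), (c) satisfy all four rules.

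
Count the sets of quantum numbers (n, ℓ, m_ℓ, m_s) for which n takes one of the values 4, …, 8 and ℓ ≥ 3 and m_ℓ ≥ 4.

40

Go shell by shell, enumerating (ℓ, m_ℓ) with ℓ ≥ 3 and m_ℓ ≥ 4:
n=5 → 1; n=6 → 3; n=7 → 6; n=8 → 10.
Orbitals: 1 + 3 + 6 + 10 = 20. Including both spin states (m_s = ±1/2) gives 2 × 20 = 40 states.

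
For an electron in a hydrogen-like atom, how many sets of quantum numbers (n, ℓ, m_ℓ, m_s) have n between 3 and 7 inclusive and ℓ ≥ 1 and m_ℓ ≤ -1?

110

For each n in the range, tally the orbitals obeying ℓ ≥ 1 and m_ℓ ≤ -1:
n=3 → 3; n=4 → 6; n=5 → 10; n=6 → 15; n=7 → 21.
Orbitals: 3 + 6 + 10 + 15 + 21 = 55. Including both spin states (m_s = ±1/2) gives 2 × 55 = 110 states.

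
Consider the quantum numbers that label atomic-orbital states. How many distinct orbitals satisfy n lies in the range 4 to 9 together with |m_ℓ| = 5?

20

Per-shell orbital counts meeting the constraint:
n=6 → 2; n=7 → 4; n=8 → 6; n=9 → 8.
Total orbitals: 2 + 4 + 6 + 8 = 20.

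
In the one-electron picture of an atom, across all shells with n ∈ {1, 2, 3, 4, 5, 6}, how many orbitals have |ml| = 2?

Treat each shell separately and count matching orbitals:
n=3 → 2; n=4 → 4; n=5 → 6; n=6 → 8.
Total orbitals: 2 + 4 + 6 + 8 = 20.

20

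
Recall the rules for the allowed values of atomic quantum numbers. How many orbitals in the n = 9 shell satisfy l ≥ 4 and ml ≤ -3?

With n = 9 the allowed l are 0, 1, …, 8.
Orbitals with l ≥ 4 and ml ≤ -3, by l: l=4 → 2; l=5 → 3; l=6 → 4; l=7 → 5; l=8 → 6.
Total orbitals: 2 + 3 + 4 + 5 + 6 = 20.

20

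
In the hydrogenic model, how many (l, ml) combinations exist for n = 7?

49

The n = 7 shell contains n² = 7² = 49 orbitals.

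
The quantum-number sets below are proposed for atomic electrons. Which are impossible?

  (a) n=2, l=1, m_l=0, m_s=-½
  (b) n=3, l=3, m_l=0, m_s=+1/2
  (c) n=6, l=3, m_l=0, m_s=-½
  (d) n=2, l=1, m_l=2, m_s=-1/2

(b) has l = 3 ≥ n = 3, violating 0 ≤ l ≤ n−1.
(d) has |m_l| = 2 > l = 1, violating −l ≤ m_l ≤ l.
The remaining sets (a), (c) satisfy all four rules.

(b) and (d)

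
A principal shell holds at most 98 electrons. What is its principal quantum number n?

2n² = 98 ⇒ n² = 49 ⇒ n = 7.

n = 7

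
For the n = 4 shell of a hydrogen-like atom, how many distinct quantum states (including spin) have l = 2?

10

With n = 4 the allowed l are 0, 1, …, 3.
The (l, ml) pairs meeting l = 2 give: l=2 → 5.
Orbitals: 5. Each orbital carries two spin states, so 5 × 2 = 10 states.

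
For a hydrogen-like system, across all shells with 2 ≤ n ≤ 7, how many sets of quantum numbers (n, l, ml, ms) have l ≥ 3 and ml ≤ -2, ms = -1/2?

30

Treat each shell separately and count matching orbitals:
n=4 → 2; n=5 → 5; n=6 → 9; n=7 → 14.
Orbitals: 2 + 5 + 9 + 14 = 30. With ms fixed to -1/2 there is one state per orbital, so 30 states.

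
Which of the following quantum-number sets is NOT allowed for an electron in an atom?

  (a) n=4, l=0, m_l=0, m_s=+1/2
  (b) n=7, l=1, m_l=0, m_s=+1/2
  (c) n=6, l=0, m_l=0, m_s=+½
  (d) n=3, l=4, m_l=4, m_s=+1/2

(d) has l = 4 ≥ n = 3, violating 0 ≤ l ≤ n−1.
The remaining sets (a), (b), (c) satisfy all four rules.

(d)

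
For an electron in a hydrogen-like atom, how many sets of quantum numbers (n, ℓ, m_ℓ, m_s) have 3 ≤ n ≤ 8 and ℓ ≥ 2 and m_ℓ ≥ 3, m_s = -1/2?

Work shell by shell — for each n, count the (ℓ, m_ℓ) pairs that satisfy ℓ ≥ 2 and m_ℓ ≥ 3:
n=4 → 1; n=5 → 3; n=6 → 6; n=7 → 10; n=8 → 15.
Orbitals: 1 + 3 + 6 + 10 + 15 = 35. With m_s fixed to -1/2 there is one state per orbital, so 35 states.

35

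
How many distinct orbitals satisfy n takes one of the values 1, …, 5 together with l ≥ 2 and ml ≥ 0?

22

Treat each shell separately and count matching orbitals:
n=3 → 3; n=4 → 7; n=5 → 12.
Total orbitals: 3 + 7 + 12 = 22.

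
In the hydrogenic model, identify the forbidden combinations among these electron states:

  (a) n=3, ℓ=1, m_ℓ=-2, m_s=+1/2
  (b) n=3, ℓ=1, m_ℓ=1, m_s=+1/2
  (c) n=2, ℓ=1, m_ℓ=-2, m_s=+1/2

(a) and (c)

(a) has |m_ℓ| = 2 > ℓ = 1, violating −ℓ ≤ m_ℓ ≤ ℓ.
(c) has |m_ℓ| = 2 > ℓ = 1, violating −ℓ ≤ m_ℓ ≤ ℓ.
The remaining set (b) satisfies all four rules.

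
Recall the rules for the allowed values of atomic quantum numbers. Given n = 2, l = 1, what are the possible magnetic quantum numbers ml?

ml takes every integer from −l to +l. With l = 1 that gives the 3 values -1, 0, 1.

-1, 0, 1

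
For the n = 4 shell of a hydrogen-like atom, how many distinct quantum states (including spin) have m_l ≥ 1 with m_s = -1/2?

With n = 4 the allowed l are 0, 1, …, 3.
Per l-value: l=1 → 1; l=2 → 2; l=3 → 3.
Orbitals: 1 + 2 + 3 = 6. With m_s fixed to a single value there is one state per orbital, giving 6 states.

6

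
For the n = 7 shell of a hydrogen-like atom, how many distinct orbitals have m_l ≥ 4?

The (l, m_l) pairs meeting m_l ≥ 4 give: l=4 → 1; l=5 → 2; l=6 → 3.
Total orbitals: 1 + 2 + 3 = 6.

6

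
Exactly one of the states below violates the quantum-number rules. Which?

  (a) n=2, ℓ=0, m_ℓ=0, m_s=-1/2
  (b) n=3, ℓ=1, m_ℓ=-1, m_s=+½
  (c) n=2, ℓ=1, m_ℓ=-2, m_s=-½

(c) has |m_ℓ| = 2 > ℓ = 1, violating −ℓ ≤ m_ℓ ≤ ℓ.
The remaining sets (a), (b) satisfy all four rules.

(c)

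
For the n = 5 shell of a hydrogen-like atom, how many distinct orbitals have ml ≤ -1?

10

The n = 5 shell has l = 0 through 4; check each.
Contributions: l=1 → 1; l=2 → 2; l=3 → 3; l=4 → 4.
Total orbitals: 1 + 2 + 3 + 4 = 10.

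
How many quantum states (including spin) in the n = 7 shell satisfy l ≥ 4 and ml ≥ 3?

Contributions: l=4 → 2; l=5 → 3; l=6 → 4.
Orbitals: 2 + 3 + 4 = 9. Each orbital carries two spin states, so 9 × 2 = 18 states.

18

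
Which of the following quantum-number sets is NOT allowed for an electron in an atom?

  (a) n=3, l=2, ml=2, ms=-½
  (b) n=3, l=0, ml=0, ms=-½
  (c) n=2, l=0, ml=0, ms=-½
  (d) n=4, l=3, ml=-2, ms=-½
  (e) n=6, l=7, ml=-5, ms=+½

(e) has l = 7 ≥ n = 6, violating 0 ≤ l ≤ n−1.
The remaining sets (a), (b), (c), (d) satisfy all four rules.

(e)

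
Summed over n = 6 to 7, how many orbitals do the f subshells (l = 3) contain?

An f subshell (l = 3) exists for every n ≥ 4, so shells n = 6, 7 each contribute one — 2 subshells.
Since each f subshell has 2·3+1 = 7 orbitals, the total is 2 × 7 = 14.

14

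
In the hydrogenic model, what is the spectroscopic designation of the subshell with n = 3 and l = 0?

3s

l = 0 corresponds to the letter 's', so the subshell is 3s.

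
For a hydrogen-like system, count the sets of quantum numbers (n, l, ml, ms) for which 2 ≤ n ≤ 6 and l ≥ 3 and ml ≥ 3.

Count contributing orbitals for each principal shell:
n=4 → 1; n=5 → 3; n=6 → 6.
Orbitals: 1 + 3 + 6 = 10. Including both spin states (ms = ±1/2) gives 2 × 10 = 20 states.

20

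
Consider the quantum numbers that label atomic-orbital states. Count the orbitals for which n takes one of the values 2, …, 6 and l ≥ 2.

For each n in the range, tally the orbitals obeying l ≥ 2:
n=3 → 5; n=4 → 12; n=5 → 21; n=6 → 32.
Total orbitals: 5 + 12 + 21 + 32 = 70.

70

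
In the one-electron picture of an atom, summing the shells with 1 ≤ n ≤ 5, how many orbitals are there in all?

55

Shell n has n² orbitals: 1²=1 + 2²=4 + 3²=9 + 4²=16 + 5²=25 = 55 orbitals.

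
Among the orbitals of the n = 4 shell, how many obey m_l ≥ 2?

For n = 4, l ranges over 0 … 3.
The (l, m_l) pairs meeting m_l ≥ 2 give: l=2 → 1; l=3 → 2.
Total orbitals: 1 + 2 = 3.

3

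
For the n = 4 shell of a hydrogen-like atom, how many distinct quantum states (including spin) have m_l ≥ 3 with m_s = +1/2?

1

For n = 4, l ranges over 0 … 3.
Per l-value: l=3 → 1.
Orbitals: 1. With m_s fixed to a single value there is one state per orbital, giving 1 state.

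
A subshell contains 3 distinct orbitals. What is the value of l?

2l+1 = 3 gives l = 1.

l = 1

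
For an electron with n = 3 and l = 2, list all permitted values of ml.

ml takes every integer from −l to +l. With l = 2 that gives the 5 values -2, -1, 0, 1, 2.

-2, -1, 0, 1, 2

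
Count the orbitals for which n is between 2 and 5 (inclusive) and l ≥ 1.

Per-shell orbital counts meeting the constraint:
n=2 → 3; n=3 → 8; n=4 → 15; n=5 → 24.
Total orbitals: 3 + 8 + 15 + 24 = 50.

50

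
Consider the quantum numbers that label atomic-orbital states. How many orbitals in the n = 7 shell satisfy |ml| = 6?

2

For n = 7, l ranges over 0 … 6.
Per l-value: l=6 → 2.
Total orbitals: 2.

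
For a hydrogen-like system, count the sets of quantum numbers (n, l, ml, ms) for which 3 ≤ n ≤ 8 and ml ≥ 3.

70

Count contributing orbitals for each principal shell:
n=4 → 1; n=5 → 3; n=6 → 6; n=7 → 10; n=8 → 15.
Orbitals: 1 + 3 + 6 + 10 + 15 = 35. Including both spin states (ms = ±1/2) gives 2 × 35 = 70 states.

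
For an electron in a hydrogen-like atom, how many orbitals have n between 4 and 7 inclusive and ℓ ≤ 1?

16

For each n in the range, tally the orbitals obeying ℓ ≤ 1:
n=4 → 4; n=5 → 4; n=6 → 4; n=7 → 4.
Total orbitals: 4 + 4 + 4 + 4 = 16.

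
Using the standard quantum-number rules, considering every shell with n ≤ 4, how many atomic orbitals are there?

30

Total orbitals = 1² + 2² + 3² + 4² = 30.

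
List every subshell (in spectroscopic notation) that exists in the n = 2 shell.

2s, 2p

For n = 2, l runs from 0 to 1. In spectroscopic notation l = 0,1,2,… ↔ s,p,d,f,g,h,i, so the subshells are 2s, 2p.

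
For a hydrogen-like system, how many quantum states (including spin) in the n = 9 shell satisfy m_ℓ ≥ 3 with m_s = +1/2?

21

For n = 9, ℓ ranges over 0 … 8.
The (ℓ, m_ℓ) pairs meeting m_ℓ ≥ 3 give: ℓ=3 → 1; ℓ=4 → 2; ℓ=5 → 3; ℓ=6 → 4; ℓ=7 → 5; ℓ=8 → 6.
Orbitals: 1 + 2 + 3 + 4 + 5 + 6 = 21. With m_s fixed to a single value there is one state per orbital, giving 21 states.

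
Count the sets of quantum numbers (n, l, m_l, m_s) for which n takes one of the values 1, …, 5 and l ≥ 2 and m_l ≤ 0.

44

Go shell by shell, enumerating (l, m_l) with l ≥ 2 and m_l ≤ 0:
n=3 → 3; n=4 → 7; n=5 → 12.
Orbitals: 3 + 7 + 12 = 22. Including both spin states (m_s = ±1/2) gives 2 × 22 = 44 states.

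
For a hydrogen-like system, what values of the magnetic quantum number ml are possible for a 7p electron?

-1, 0, 1

The 7p subshell has l = 1, and ml takes every integer from −l to +l. With l = 1 that gives the 3 values -1, 0, 1.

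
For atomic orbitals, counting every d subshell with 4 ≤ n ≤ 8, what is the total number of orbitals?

25

A d subshell (l = 2) exists for every n ≥ 3, so shells n = 4, 5, 6, 7, 8 each contribute one — 5 subshells.
Since each d subshell has 2·2+1 = 5 orbitals, the total is 5 × 5 = 25.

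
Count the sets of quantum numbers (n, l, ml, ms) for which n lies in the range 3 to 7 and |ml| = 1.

80

Work shell by shell — for each n, count the (l, ml) pairs that satisfy |ml| = 1:
n=3 → 4; n=4 → 6; n=5 → 8; n=6 → 10; n=7 → 12.
Orbitals: 4 + 6 + 8 + 10 + 12 = 40. Including both spin states (ms = ±1/2) gives 2 × 40 = 80 states.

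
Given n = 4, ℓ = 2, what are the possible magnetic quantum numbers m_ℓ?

-2, -1, 0, 1, 2

m_ℓ takes every integer from −ℓ to +ℓ. With ℓ = 2 that gives the 5 values -2, -1, 0, 1, 2.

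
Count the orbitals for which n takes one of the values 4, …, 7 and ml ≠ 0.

104

Per-shell orbital counts meeting the constraint:
n=4 → 12; n=5 → 20; n=6 → 30; n=7 → 42.
Total orbitals: 12 + 20 + 30 + 42 = 104.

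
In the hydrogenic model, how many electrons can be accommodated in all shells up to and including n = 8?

Total orbitals = 1² + 2² + 3² + 4² + 5² + 6² + 7² + 8² = 204. Doubling for spin gives 408 electrons.

408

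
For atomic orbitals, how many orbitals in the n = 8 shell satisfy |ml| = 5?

6

For n = 8, l ranges over 0 … 7.
The (l, ml) pairs meeting |ml| = 5 give: l=5 → 2; l=6 → 2; l=7 → 2.
Total orbitals: 2 + 2 + 2 = 6.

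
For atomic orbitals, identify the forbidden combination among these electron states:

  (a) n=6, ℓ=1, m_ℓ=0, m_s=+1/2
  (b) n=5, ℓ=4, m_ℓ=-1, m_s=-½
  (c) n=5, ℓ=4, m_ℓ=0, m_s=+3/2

(c)

(c) has m_s = +3/2, but an electron's spin must be ±1/2.
The remaining sets (a), (b) satisfy all four rules.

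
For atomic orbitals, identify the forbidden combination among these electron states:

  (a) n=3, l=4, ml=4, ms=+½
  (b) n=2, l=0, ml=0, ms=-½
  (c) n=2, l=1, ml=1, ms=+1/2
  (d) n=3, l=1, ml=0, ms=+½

(a)

(a) has l = 4 ≥ n = 3, violating 0 ≤ l ≤ n−1.
The remaining sets (b), (c), (d) satisfy all four rules.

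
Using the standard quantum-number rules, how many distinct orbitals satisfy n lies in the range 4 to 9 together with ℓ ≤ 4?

For each n in the range, tally the orbitals obeying ℓ ≤ 4:
n=4 → 16; n=5 → 25; n=6 → 25; n=7 → 25; n=8 → 25; n=9 → 25.
Total orbitals: 16 + 25 + 25 + 25 + 25 + 25 = 141.

141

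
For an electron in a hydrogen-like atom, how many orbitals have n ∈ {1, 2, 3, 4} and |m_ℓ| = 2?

Per-shell orbital counts meeting the constraint:
n=3 → 2; n=4 → 4.
Total orbitals: 2 + 4 = 6.

6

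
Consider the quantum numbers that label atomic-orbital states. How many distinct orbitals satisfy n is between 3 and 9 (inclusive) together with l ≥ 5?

For each n in the range, tally the orbitals obeying l ≥ 5:
n=6 → 11; n=7 → 24; n=8 → 39; n=9 → 56.
Total orbitals: 11 + 24 + 39 + 56 = 130.

130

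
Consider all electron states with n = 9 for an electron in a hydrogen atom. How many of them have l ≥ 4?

The n = 9 shell has l = 0 through 8; check each.
Orbitals with l ≥ 4, by l: l=4 → 9; l=5 → 11; l=6 → 13; l=7 → 15; l=8 → 17.
Orbitals: 9 + 11 + 13 + 15 + 17 = 65. Each orbital carries two spin states, so 65 × 2 = 130 states.

130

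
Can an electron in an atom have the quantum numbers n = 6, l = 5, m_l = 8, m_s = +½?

The magnetic quantum number must satisfy −l ≤ m_l ≤ l. With l = 5, m_l can only be -5, -4, -3, -2, -1, 0, 1, 2, 3, 4, 5, so m_l = 8 is forbidden.

No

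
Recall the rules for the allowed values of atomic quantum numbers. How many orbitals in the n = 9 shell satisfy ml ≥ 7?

3

Contributions: l=7 → 1; l=8 → 2.
Total orbitals: 1 + 2 = 3.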